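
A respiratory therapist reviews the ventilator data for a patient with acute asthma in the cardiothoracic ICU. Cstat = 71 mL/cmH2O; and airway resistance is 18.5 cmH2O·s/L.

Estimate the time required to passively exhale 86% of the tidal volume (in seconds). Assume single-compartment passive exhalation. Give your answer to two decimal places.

τ = R × C = 18.5 × 71 mL/cmH2O = 18.5 × 0.071 L/cmH2O = 1.314 s.
Exhaled fraction f = 1 − e^(−t/τ) → t = −τ·ln(1 − f) = −1.314·ln(0.14) = 2.583 s.

2.58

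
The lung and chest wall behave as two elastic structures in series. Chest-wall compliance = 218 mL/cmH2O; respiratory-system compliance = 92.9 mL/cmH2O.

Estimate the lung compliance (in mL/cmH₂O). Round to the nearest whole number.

1/CL = 1/Crs − 1/Ccw.
1/CL = 1/92.9 − 1/218 = 0.006177.
CL = 161.89 mL/cmH2O.

162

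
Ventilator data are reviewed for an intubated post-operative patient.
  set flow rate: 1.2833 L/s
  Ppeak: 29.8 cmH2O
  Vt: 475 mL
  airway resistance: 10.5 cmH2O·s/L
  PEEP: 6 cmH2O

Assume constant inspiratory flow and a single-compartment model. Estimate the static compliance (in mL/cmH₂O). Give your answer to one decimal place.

Equation of motion (constant flow): PIP = Vt/C + R·V̇ + PEEP.
Vt/C = PIP − R·V̇ − PEEP = 29.8 − 10.5×1.2833 − 6 = 29.8 − 13.475 − 6 = 10.325 cmH2O.
C = Vt / 10.325 = 475 / 10.325 = 46.005 mL/cmH2O.

46.0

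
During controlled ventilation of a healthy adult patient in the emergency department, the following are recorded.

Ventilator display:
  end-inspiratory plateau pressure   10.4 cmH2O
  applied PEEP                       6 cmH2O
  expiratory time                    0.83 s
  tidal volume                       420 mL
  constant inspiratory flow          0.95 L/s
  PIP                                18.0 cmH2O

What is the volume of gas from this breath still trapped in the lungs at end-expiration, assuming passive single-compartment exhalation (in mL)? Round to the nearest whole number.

142

R = (PIP − Pplat)/V̇ = (18.0 − 10.4) / 0.95 = 7.6/0.95 = 8.0 cmH2O·s/L.
C = Vt/(Pplat − PEEP) = 420.0 / (10.4 − 6) = 420.0/4.4 = 95.455 mL/cmH2O.
τ = R × C = 8.0 × 0.09546 L/cmH2O = 0.7637 s.
Fraction remaining = e^(−Te/τ) = e^(−0.83/0.7637) = 0.3373.
Trapped volume = 420.0 × 0.3373 = 141.67 mL.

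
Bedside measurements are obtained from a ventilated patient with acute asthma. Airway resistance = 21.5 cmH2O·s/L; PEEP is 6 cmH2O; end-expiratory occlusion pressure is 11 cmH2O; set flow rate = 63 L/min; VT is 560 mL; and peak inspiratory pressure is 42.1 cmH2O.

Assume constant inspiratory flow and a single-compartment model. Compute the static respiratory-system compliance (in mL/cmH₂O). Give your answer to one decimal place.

65.7

Flow: 63 L/min ÷ 60 = 1.05 L/s.
Total PEEP = 11 cmH2O (set 6 + intrinsic 5); this is the baseline alveolar pressure.
Equation of motion (constant flow): PIP = Vt/C + R·V̇ + PEEP.
Vt/C = PIP − R·V̇ − PEEP = 42.1 − 21.5×1.05 − 11 = 42.1 − 22.575 − 11 = 8.525 cmH2O.
C = Vt / 8.525 = 560 / 8.525 = 65.689 mL/cmH2O.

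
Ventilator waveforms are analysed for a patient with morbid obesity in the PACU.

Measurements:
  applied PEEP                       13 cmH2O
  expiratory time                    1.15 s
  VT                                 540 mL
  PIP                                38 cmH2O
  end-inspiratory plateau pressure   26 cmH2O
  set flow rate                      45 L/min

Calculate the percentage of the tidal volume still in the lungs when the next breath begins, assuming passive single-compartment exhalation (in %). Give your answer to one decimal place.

Flow: 45 L/min ÷ 60 = 0.75 L/s.
R = (PIP − Pplat)/V̇ = (38 − 26) / 0.75 = 12.0/0.75 = 16.0 cmH2O·s/L.
C = Vt/(Pplat − PEEP) = 540.0 / (26 − 13) = 540.0/13.0 = 41.538 mL/cmH2O.
τ = R × C = 16.0 × 0.04154 L/cmH2O = 0.6646 s.
Fraction remaining at end-expiration = e^(−Te/τ) = e^(−1.15/0.6646) = 0.1772 → 17.72%.

17.7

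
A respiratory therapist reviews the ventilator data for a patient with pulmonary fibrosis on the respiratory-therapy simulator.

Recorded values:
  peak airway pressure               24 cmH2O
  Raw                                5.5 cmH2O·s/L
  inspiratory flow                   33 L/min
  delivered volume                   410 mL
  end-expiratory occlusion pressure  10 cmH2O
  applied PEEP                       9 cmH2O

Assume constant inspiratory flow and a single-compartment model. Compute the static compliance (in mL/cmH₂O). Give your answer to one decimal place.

Flow: 33 L/min ÷ 60 = 0.55 L/s.
Total PEEP = 10 cmH2O (set 9 + intrinsic 1); this is the baseline alveolar pressure.
Equation of motion (constant flow): PIP = Vt/C + R·V̇ + PEEP.
Vt/C = PIP − R·V̇ − PEEP = 24 − 5.5×0.55 − 10 = 24 − 3.025 − 10 = 10.975 cmH2O.
C = Vt / 10.975 = 410 / 10.975 = 37.358 mL/cmH2O.

37.4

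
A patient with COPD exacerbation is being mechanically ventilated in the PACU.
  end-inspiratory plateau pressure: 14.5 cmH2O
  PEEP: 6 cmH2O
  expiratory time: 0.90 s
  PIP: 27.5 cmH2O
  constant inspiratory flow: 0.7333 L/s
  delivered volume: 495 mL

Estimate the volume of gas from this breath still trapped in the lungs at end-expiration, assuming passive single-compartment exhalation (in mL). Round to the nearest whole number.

R = (PIP − Pplat)/V̇ = (27.5 − 14.5) / 0.7333 = 13.0/0.7333 = 17.728 cmH2O·s/L.
C = Vt/(Pplat − PEEP) = 495.0 / (14.5 − 6) = 495.0/8.5 = 58.235 mL/cmH2O.
τ = R × C = 17.728 × 0.05824 L/cmH2O = 1.032 s.
Fraction remaining = e^(−Te/τ) = e^(−0.90/1.032) = 0.4181.
Trapped volume = 495.0 × 0.4181 = 206.96 mL.

207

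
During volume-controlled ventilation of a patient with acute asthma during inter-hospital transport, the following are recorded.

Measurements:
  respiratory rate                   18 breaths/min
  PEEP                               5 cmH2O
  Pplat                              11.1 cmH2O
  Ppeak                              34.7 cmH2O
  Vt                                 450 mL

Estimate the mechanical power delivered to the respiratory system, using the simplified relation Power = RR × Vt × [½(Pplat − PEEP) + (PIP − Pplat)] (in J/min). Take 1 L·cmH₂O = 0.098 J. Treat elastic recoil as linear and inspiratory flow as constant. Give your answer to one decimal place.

21.2

Per-breath work = Vt × [½(Pplat−PEEP) + (PIP−Pplat)] = 0.450 × [0.5×6.1 + 23.6] = 0.450 × 26.65 = 11.993 L·cmH2O.
Power = 18 × 11.993 = 215.87 L·cmH2O/min.
× 0.098 J/(L·cmH2O) → 21.155 J/min.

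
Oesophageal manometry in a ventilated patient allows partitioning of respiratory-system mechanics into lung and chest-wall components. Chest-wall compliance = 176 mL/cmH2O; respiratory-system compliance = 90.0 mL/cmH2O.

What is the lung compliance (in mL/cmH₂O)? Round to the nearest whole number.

184

1/CL = 1/Crs − 1/Ccw.
1/CL = 1/90.0 − 1/176 = 0.005429.
CL = 184.2 mL/cmH2O.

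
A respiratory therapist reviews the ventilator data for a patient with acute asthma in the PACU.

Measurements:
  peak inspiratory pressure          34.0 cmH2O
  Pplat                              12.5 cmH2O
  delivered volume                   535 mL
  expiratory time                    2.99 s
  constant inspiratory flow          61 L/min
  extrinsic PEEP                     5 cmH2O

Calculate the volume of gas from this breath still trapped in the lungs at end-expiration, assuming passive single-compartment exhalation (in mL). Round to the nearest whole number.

Flow: 61 L/min ÷ 60 = 1.0167 L/s.
R = (PIP − Pplat)/V̇ = (34.0 − 12.5) / 1.0167 = 21.5/1.0167 = 21.147 cmH2O·s/L.
C = Vt/(Pplat − PEEP) = 535.0 / (12.5 − 5) = 535.0/7.5 = 71.333 mL/cmH2O.
τ = R × C = 21.147 × 0.07133 L/cmH2O = 1.508 s.
Fraction remaining = e^(−Te/τ) = e^(−2.99/1.508) = 0.1377.
Trapped volume = 535.0 × 0.1377 = 73.67 mL.

74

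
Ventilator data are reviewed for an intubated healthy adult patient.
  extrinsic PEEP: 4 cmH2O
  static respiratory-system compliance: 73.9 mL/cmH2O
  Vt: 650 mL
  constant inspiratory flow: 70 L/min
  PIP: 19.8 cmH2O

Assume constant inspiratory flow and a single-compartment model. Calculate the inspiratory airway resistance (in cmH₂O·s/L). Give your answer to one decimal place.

Flow: 70 L/min ÷ 60 = 1.1667 L/s.
Equation of motion (constant flow): PIP = Vt/C + R·V̇ + PEEP.
R·V̇ = PIP − Vt/C − PEEP = 19.8 − 650/73.9 − 4 = 19.8 − 8.796 − 4 = 7.004 cmH2O.
R = 7.004 / 1.1667 = 6.003 cmH2O·s/L.

6.0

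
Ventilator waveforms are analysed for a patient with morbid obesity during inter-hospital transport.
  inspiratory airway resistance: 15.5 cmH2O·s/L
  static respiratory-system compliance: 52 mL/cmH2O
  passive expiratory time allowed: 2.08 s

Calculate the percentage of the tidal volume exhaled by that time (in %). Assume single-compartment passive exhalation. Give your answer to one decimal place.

τ = R × C = 15.5 × 52 mL/cmH2O = 15.5 × 0.052 L/cmH2O = 0.806 s.
Passive exhalation: V(t)/V₀ = e^(−t/τ) = e^(−2.08/0.806) = 0.07573.
Fraction exhaled = 1 − 0.07573 = 0.9243 → 92.43%.

92.4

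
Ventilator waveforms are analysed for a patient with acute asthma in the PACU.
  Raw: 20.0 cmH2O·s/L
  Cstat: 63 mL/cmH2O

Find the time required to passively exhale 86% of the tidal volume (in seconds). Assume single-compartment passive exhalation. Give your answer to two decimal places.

2.48

τ = R × C = 20.0 × 63 mL/cmH2O = 20.0 × 0.063 L/cmH2O = 1.26 s.
Exhaled fraction f = 1 − e^(−t/τ) → t = −τ·ln(1 − f) = −1.26·ln(0.14) = 2.477 s.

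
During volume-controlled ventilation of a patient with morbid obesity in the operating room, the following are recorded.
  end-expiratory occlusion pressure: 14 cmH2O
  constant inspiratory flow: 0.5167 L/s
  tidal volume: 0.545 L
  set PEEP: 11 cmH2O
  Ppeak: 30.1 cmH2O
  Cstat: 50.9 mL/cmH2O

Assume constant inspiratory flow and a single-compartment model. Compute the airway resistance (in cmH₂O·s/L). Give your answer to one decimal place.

Total PEEP = 14 cmH2O (set 11 + intrinsic 3); this is the baseline alveolar pressure.
Equation of motion (constant flow): PIP = Vt/C + R·V̇ + PEEP.
R·V̇ = PIP − Vt/C − PEEP = 30.1 − 545/50.9 − 14 = 30.1 − 10.707 − 14 = 5.393 cmH2O.
R = 5.393 / 0.5167 = 10.437 cmH2O·s/L.

10.4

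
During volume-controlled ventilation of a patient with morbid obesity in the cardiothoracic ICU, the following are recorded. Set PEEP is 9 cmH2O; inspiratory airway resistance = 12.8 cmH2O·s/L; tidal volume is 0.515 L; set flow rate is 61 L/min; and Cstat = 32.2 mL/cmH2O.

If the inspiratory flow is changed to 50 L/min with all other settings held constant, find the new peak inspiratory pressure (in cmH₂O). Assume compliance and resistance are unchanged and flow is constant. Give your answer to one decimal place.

35.7

Flow: 61 L/min ÷ 60 = 1.0167 L/s.
New flow: 50 L/min ÷ 60 = 0.8333 L/s.
PIP = Vt/C + R·V̇ + PEEP (constant-flow equation of motion).
Only the resistive term changes: ΔPIP = R × ΔV̇ = 12.8 × (0.8333 − 1.0167) = 12.8 × -0.1834 = -2.348 cmH2O.
Original PIP = 515/32.2 + 12.8×1.0167 + 9 = 38.008 cmH2O; new PIP = 38.008 + (-2.348) = 35.66 cmH2O.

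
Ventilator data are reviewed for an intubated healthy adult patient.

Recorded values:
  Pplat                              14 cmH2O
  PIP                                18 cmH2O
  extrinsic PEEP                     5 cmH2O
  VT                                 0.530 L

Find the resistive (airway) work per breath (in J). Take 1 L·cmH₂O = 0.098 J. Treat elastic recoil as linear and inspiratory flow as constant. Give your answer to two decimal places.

With constant inspiratory flow the resistive pressure is constant at PIP − Pplat = 18 − 14 = 4.0 cmH2O, so resistive work = 4.0 × 0.530 = 2.12 L·cmH2O.
× 0.098 J/(L·cmH2O) → 0.2078 J.

0.21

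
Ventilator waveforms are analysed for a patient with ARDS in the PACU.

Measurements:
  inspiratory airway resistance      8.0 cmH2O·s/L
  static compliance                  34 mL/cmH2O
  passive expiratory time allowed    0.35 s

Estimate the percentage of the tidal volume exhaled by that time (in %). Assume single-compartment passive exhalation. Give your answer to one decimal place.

72.4

τ = R × C = 8.0 × 34 mL/cmH2O = 8.0 × 0.034 L/cmH2O = 0.272 s.
Passive exhalation: V(t)/V₀ = e^(−t/τ) = e^(−0.35/0.272) = 0.2762.
Fraction exhaled = 1 − 0.2762 = 0.7238 → 72.38%.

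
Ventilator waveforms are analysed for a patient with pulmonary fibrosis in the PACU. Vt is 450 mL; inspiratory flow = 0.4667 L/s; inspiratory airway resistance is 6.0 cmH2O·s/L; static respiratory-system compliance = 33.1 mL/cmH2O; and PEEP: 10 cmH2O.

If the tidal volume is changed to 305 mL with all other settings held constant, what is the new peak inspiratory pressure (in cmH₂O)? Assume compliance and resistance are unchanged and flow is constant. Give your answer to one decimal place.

PIP = Vt/C + R·V̇ + PEEP (constant-flow equation of motion).
Only the elastic term changes: ΔPIP = ΔVt / C = (305 − 450) / 33.1 = -4.381 cmH2O.
Original PIP = 450/33.1 + 6.0×0.4667 + 10 = 26.395 cmH2O; new PIP = 26.395 + (-4.381) = 22.014 cmH2O.

22.0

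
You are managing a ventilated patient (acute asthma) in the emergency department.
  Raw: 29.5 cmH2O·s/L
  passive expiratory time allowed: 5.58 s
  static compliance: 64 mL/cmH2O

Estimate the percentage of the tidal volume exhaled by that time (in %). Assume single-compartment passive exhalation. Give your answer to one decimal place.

τ = R × C = 29.5 × 64 mL/cmH2O = 29.5 × 0.064 L/cmH2O = 1.888 s.
Passive exhalation: V(t)/V₀ = e^(−t/τ) = e^(−5.58/1.888) = 0.05205.
Fraction exhaled = 1 − 0.05205 = 0.948 → 94.8%.

94.8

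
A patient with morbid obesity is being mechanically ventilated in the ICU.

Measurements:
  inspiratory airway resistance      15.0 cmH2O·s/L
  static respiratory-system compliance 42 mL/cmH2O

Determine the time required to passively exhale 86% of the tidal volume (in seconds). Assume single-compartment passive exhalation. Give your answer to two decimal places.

1.24

τ = R × C = 15.0 × 42 mL/cmH2O = 15.0 × 0.042 L/cmH2O = 0.63 s.
Exhaled fraction f = 1 − e^(−t/τ) → t = −τ·ln(1 − f) = −0.63·ln(0.14) = 1.239 s.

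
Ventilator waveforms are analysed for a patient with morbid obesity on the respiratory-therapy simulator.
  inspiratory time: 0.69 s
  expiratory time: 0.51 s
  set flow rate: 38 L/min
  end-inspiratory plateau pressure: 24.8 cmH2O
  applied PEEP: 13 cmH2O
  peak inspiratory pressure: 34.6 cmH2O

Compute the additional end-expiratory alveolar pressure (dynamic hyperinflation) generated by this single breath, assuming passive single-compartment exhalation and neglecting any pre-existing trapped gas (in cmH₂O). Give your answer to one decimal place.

4.8

Flow: 38 L/min ÷ 60 = 0.6333 L/s.
Vt = flow × Ti = 0.6333 L/s × 0.69 s × 1000 mL/L = 436.98 mL.
R = (PIP − Pplat)/V̇ = (34.6 − 24.8) / 0.6333 = 9.8/0.6333 = 15.474 cmH2O·s/L.
C = Vt/(Pplat − PEEP) = 436.98 / (24.8 − 13) = 436.98/11.8 = 37.032 mL/cmH2O.
τ = R × C = 15.474 × 0.03703 L/cmH2O = 0.573 s.
Fraction remaining = e^(−Te/τ) = e^(−0.51/0.573) = 0.4106; trapped volume = 436.98 × 0.4106 = 179.42 mL.
Additional alveolar pressure from trapping ≈ V_trapped / C = 179.42 / 37.032 = 4.845 cmH2O.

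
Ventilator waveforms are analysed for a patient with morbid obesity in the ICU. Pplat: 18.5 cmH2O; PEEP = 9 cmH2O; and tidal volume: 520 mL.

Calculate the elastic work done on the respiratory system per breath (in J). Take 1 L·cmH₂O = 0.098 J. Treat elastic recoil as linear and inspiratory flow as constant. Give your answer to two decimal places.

Elastic work ≈ ½ × (Pplat − PEEP) × Vt = 0.5 × (18.5 − 9) × 0.520 L = 0.5 × 9.5 × 0.520 = 2.47 L·cmH2O.
× 0.098 J/(L·cmH2O) → 0.2421 J.

0.24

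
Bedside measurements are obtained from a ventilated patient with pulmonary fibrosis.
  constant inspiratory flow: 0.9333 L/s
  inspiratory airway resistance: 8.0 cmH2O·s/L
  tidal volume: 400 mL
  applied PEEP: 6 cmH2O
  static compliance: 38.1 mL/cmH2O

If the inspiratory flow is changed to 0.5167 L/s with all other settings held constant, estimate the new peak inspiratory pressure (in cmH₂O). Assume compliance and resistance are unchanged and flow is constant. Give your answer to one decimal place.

PIP = Vt/C + R·V̇ + PEEP (constant-flow equation of motion).
Only the resistive term changes: ΔPIP = R × ΔV̇ = 8.0 × (0.5167 − 0.9333) = 8.0 × -0.4166 = -3.333 cmH2O.
Original PIP = 400/38.1 + 8.0×0.9333 + 6 = 23.965 cmH2O; new PIP = 23.965 + (-3.333) = 20.632 cmH2O.

20.6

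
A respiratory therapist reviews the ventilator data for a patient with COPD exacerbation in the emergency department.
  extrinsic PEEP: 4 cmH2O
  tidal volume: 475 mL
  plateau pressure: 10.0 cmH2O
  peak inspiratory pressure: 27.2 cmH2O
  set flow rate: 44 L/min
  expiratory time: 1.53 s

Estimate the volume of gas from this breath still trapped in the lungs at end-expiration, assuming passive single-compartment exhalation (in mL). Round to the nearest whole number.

208

Flow: 44 L/min ÷ 60 = 0.7333 L/s.
R = (PIP − Pplat)/V̇ = (27.2 − 10.0) / 0.7333 = 17.2/0.7333 = 23.456 cmH2O·s/L.
C = Vt/(Pplat − PEEP) = 475.0 / (10.0 − 4) = 475.0/6.0 = 79.167 mL/cmH2O.
τ = R × C = 23.456 × 0.07917 L/cmH2O = 1.857 s.
Fraction remaining = e^(−Te/τ) = e^(−1.53/1.857) = 0.4387.
Trapped volume = 475.0 × 0.4387 = 208.38 mL.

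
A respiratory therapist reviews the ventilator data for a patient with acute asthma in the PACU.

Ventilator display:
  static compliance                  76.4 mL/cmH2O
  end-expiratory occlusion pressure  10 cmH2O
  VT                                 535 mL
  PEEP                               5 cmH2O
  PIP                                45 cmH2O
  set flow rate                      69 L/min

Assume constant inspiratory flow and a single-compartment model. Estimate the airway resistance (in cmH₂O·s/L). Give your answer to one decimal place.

24.3

Flow: 69 L/min ÷ 60 = 1.15 L/s.
Total PEEP = 10 cmH2O (set 5 + intrinsic 5); this is the baseline alveolar pressure.
Equation of motion (constant flow): PIP = Vt/C + R·V̇ + PEEP.
R·V̇ = PIP − Vt/C − PEEP = 45 − 535/76.4 − 10 = 45 − 7.003 − 10 = 27.997 cmH2O.
R = 27.997 / 1.15 = 24.345 cmH2O·s/L.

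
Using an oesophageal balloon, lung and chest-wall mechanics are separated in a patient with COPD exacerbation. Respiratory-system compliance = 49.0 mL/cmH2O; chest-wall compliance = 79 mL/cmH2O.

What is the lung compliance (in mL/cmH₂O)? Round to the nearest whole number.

1/CL = 1/Crs − 1/Ccw.
1/CL = 1/49.0 − 1/79 = 0.00775.
CL = 129.03 mL/cmH2O.

129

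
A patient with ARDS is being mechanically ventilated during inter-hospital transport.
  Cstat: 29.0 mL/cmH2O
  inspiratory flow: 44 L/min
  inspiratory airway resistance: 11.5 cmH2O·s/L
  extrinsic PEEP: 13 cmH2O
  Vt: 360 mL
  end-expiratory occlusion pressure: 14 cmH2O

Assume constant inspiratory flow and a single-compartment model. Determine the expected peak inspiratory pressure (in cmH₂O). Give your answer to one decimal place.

Flow: 44 L/min ÷ 60 = 0.7333 L/s.
Total PEEP = 14 cmH2O (set 13 + intrinsic 1); this is the baseline alveolar pressure.
Equation of motion (constant flow): PIP = Vt/C + R·V̇ + PEEP.
PIP = 360/29.0 + 11.5×0.7333 + 14 = 12.414 + 8.433 + 14 = 34.847 cmH2O.

34.8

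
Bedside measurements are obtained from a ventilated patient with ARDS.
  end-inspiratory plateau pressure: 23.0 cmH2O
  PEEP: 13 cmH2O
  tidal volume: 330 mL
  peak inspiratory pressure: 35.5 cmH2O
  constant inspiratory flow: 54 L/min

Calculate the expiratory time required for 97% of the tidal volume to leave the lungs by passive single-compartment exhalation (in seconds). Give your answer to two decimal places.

Flow: 54 L/min ÷ 60 = 0.9 L/s.
R = (PIP − Pplat)/V̇ = (35.5 − 23.0) / 0.9 = 12.5/0.9 = 13.889 cmH2O·s/L.
C = Vt/(Pplat − PEEP) = 330.0 / (23.0 − 13) = 330.0/10.0 = 33.0 mL/cmH2O.
τ = R × C = 13.889 × 0.033 L/cmH2O = 0.4583 s.
t = −τ·ln(1 − 0.97) = −0.4583·ln(0.03) = 1.607 s.

1.61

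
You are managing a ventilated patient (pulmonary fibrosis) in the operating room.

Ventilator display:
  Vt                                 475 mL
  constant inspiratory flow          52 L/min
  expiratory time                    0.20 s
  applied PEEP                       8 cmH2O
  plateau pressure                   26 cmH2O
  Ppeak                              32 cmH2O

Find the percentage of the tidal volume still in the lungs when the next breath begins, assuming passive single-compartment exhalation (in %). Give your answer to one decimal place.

33.5

Flow: 52 L/min ÷ 60 = 0.8667 L/s.
R = (PIP − Pplat)/V̇ = (32 − 26) / 0.8667 = 6.0/0.8667 = 6.923 cmH2O·s/L.
C = Vt/(Pplat − PEEP) = 475.0 / (26 − 8) = 475.0/18.0 = 26.389 mL/cmH2O.
τ = R × C = 6.923 × 0.02639 L/cmH2O = 0.1827 s.
Fraction remaining at end-expiration = e^(−Te/τ) = e^(−0.20/0.1827) = 0.3346 → 33.46%.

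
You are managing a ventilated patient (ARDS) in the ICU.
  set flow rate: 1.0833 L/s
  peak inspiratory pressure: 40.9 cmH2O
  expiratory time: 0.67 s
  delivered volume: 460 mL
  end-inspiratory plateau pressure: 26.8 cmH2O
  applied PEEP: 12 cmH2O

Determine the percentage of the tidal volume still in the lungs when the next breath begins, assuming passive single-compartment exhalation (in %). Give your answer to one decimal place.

R = (PIP − Pplat)/V̇ = (40.9 − 26.8) / 1.0833 = 14.1/1.0833 = 13.016 cmH2O·s/L.
C = Vt/(Pplat − PEEP) = 460.0 / (26.8 − 12) = 460.0/14.8 = 31.081 mL/cmH2O.
τ = R × C = 13.016 × 0.03108 L/cmH2O = 0.4045 s.
Fraction remaining at end-expiration = e^(−Te/τ) = e^(−0.67/0.4045) = 0.1908 → 19.08%.

19.1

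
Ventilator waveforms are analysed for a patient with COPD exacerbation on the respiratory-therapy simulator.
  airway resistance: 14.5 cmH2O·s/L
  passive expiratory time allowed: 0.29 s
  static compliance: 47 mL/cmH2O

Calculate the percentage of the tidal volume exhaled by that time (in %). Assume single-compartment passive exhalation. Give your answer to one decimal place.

34.7

τ = R × C = 14.5 × 47 mL/cmH2O = 14.5 × 0.047 L/cmH2O = 0.6815 s.
Passive exhalation: V(t)/V₀ = e^(−t/τ) = e^(−0.29/0.6815) = 0.6534.
Fraction exhaled = 1 − 0.6534 = 0.3466 → 34.66%.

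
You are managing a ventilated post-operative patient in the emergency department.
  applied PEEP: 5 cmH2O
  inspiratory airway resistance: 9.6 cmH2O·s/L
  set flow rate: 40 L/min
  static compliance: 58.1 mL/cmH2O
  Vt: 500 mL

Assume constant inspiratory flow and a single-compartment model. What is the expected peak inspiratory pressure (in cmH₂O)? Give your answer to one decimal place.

Flow: 40 L/min ÷ 60 = 0.6667 L/s.
Equation of motion (constant flow): PIP = Vt/C + R·V̇ + PEEP.
PIP = 500/58.1 + 9.6×0.6667 + 5 = 8.606 + 6.4 + 5 = 20.006 cmH2O.

20.0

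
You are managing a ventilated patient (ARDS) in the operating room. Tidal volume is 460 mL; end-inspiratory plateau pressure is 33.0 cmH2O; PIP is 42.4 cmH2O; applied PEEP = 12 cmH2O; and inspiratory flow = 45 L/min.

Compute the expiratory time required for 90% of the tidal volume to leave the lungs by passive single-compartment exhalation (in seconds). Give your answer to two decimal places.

Flow: 45 L/min ÷ 60 = 0.75 L/s.
R = (PIP − Pplat)/V̇ = (42.4 − 33.0) / 0.75 = 9.4/0.75 = 12.533 cmH2O·s/L.
C = Vt/(Pplat − PEEP) = 460.0 / (33.0 − 12) = 460.0/21.0 = 21.905 mL/cmH2O.
τ = R × C = 12.533 × 0.02191 L/cmH2O = 0.2746 s.
t = −τ·ln(1 − 0.90) = −0.2746·ln(0.1) = 0.6323 s.

0.63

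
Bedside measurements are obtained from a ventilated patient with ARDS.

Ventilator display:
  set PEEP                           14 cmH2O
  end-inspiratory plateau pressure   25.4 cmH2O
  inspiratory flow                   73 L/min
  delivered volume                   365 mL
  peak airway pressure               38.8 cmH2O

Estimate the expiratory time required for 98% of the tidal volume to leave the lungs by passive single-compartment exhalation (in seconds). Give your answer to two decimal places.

1.38

Flow: 73 L/min ÷ 60 = 1.2167 L/s.
R = (PIP − Pplat)/V̇ = (38.8 − 25.4) / 1.2167 = 13.4/1.2167 = 11.013 cmH2O·s/L.
C = Vt/(Pplat − PEEP) = 365.0 / (25.4 − 14) = 365.0/11.4 = 32.018 mL/cmH2O.
τ = R × C = 11.013 × 0.03202 L/cmH2O = 0.3526 s.
t = −τ·ln(1 − 0.98) = −0.3526·ln(0.02) = 1.379 s.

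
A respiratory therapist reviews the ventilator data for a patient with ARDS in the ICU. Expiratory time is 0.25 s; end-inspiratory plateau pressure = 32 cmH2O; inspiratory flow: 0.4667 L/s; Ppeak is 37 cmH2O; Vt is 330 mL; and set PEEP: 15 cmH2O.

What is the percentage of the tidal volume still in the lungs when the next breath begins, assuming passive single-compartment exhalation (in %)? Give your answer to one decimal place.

30.1

R = (PIP − Pplat)/V̇ = (37 − 32) / 0.4667 = 5.0/0.4667 = 10.714 cmH2O·s/L.
C = Vt/(Pplat − PEEP) = 330.0 / (32 − 15) = 330.0/17.0 = 19.412 mL/cmH2O.
τ = R × C = 10.714 × 0.01941 L/cmH2O = 0.208 s.
Fraction remaining at end-expiration = e^(−Te/τ) = e^(−0.25/0.208) = 0.3006 → 30.06%.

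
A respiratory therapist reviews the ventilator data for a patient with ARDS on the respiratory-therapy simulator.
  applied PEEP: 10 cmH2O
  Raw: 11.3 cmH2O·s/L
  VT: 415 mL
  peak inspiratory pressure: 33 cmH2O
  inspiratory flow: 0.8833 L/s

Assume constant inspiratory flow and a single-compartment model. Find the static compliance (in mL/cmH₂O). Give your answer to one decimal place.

31.9

Equation of motion (constant flow): PIP = Vt/C + R·V̇ + PEEP.
Vt/C = PIP − R·V̇ − PEEP = 33 − 11.3×0.8833 − 10 = 33 − 9.981 − 10 = 13.019 cmH2O.
C = Vt / 13.019 = 415 / 13.019 = 31.876 mL/cmH2O.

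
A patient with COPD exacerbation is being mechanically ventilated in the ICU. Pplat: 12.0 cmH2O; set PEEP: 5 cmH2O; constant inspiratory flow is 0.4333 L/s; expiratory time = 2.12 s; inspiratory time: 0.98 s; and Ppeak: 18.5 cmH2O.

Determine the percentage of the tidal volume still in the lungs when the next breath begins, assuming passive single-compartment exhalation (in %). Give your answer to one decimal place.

9.7

Vt = flow × Ti = 0.4333 L/s × 0.98 s × 1000 mL/L = 424.63 mL.
R = (PIP − Pplat)/V̇ = (18.5 − 12.0) / 0.4333 = 6.5/0.4333 = 15.001 cmH2O·s/L.
C = Vt/(Pplat − PEEP) = 424.63 / (12.0 − 5) = 424.63/7.0 = 60.661 mL/cmH2O.
τ = R × C = 15.001 × 0.06066 L/cmH2O = 0.91 s.
Fraction remaining at end-expiration = e^(−Te/τ) = e^(−2.12/0.91) = 0.09733 → 9.733%.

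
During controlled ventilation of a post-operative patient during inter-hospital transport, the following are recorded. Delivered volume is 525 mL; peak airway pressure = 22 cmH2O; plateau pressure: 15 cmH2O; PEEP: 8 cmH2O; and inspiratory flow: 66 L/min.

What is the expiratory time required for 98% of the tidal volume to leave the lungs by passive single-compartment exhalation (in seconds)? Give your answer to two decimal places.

1.87

Flow: 66 L/min ÷ 60 = 1.1 L/s.
R = (PIP − Pplat)/V̇ = (22 − 15) / 1.1 = 7.0/1.1 = 6.364 cmH2O·s/L.
C = Vt/(Pplat − PEEP) = 525.0 / (15 − 8) = 525.0/7.0 = 75.0 mL/cmH2O.
τ = R × C = 6.364 × 0.075 L/cmH2O = 0.4773 s.
t = −τ·ln(1 − 0.98) = −0.4773·ln(0.02) = 1.867 s.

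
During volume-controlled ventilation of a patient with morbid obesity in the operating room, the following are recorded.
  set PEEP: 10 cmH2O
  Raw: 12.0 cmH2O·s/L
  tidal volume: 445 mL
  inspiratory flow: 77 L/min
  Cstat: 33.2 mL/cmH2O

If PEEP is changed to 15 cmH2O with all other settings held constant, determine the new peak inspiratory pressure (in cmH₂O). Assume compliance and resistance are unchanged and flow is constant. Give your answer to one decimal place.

Flow: 77 L/min ÷ 60 = 1.2833 L/s.
PIP = Vt/C + R·V̇ + PEEP (constant-flow equation of motion).
Only the baseline term changes: ΔPIP = ΔPEEP = 15 − 10 = 5.0 cmH2O.
Original PIP = 445/33.2 + 12.0×1.2833 + 10 = 38.803 cmH2O; new PIP = 38.803 + (5.0) = 43.803 cmH2O.

43.8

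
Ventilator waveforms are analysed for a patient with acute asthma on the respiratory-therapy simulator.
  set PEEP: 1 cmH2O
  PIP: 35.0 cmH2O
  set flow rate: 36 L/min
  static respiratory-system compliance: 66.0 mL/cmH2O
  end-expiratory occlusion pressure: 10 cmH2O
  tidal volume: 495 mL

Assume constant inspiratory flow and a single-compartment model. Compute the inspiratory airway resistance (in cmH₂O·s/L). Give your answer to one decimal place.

Flow: 36 L/min ÷ 60 = 0.6 L/s.
Total PEEP = 10 cmH2O (set 1 + intrinsic 9); this is the baseline alveolar pressure.
Equation of motion (constant flow): PIP = Vt/C + R·V̇ + PEEP.
R·V̇ = PIP − Vt/C − PEEP = 35.0 − 495/66.0 − 10 = 35.0 − 7.5 − 10 = 17.5 cmH2O.
R = 17.5 / 0.6 = 29.167 cmH2O·s/L.

29.2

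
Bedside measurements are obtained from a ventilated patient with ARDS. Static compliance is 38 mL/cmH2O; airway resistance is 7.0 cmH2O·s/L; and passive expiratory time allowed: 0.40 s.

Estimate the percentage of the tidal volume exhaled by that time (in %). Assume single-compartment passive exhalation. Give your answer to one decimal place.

τ = R × C = 7.0 × 38 mL/cmH2O = 7.0 × 0.038 L/cmH2O = 0.266 s.
Passive exhalation: V(t)/V₀ = e^(−t/τ) = e^(−0.40/0.266) = 0.2223.
Fraction exhaled = 1 − 0.2223 = 0.7777 → 77.77%.

77.8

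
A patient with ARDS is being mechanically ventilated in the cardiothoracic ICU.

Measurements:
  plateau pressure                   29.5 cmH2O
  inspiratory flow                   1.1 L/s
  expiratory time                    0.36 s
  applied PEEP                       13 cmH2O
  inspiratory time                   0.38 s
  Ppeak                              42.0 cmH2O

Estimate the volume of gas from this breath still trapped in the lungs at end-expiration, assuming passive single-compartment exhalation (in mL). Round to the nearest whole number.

120

Vt = flow × Ti = 1.1 L/s × 0.38 s × 1000 mL/L = 418.0 mL.
R = (PIP − Pplat)/V̇ = (42.0 − 29.5) / 1.1 = 12.5/1.1 = 11.364 cmH2O·s/L.
C = Vt/(Pplat − PEEP) = 418.0 / (29.5 − 13) = 418.0/16.5 = 25.333 mL/cmH2O.
τ = R × C = 11.364 × 0.02533 L/cmH2O = 0.2879 s.
Fraction remaining = e^(−Te/τ) = e^(−0.36/0.2879) = 0.2864.
Trapped volume = 418.0 × 0.2864 = 119.72 mL.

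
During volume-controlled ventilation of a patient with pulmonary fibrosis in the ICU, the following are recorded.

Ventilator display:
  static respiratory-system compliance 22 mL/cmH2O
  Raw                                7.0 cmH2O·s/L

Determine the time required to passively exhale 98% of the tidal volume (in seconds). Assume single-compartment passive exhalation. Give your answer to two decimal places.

τ = R × C = 7.0 × 22 mL/cmH2O = 7.0 × 0.022 L/cmH2O = 0.154 s.
Exhaled fraction f = 1 − e^(−t/τ) → t = −τ·ln(1 − f) = −0.154·ln(0.02) = 0.6025 s.

0.60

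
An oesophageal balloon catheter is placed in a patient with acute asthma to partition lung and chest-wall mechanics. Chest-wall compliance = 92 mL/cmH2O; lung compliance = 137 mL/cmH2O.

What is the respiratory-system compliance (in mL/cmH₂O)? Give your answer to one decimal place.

55.0

Lung and chest wall are elastances in series: 1/Crs = 1/CL + 1/Ccw.
1/Crs = 1/137 + 1/92 = 0.01817.
Crs = 55.036 mL/cmH2O.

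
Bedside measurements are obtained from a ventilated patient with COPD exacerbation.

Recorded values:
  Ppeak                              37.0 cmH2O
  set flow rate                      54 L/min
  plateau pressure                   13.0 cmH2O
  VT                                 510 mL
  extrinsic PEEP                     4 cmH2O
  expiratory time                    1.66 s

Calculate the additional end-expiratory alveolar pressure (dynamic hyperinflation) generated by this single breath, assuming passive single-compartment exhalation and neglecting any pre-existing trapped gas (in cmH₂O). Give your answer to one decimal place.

3.0

Flow: 54 L/min ÷ 60 = 0.9 L/s.
R = (PIP − Pplat)/V̇ = (37.0 − 13.0) / 0.9 = 24.0/0.9 = 26.667 cmH2O·s/L.
C = Vt/(Pplat − PEEP) = 510.0 / (13.0 − 4) = 510.0/9.0 = 56.667 mL/cmH2O.
τ = R × C = 26.667 × 0.05667 L/cmH2O = 1.511 s.
Fraction remaining = e^(−Te/τ) = e^(−1.66/1.511) = 0.3333; trapped volume = 510.0 × 0.3333 = 169.98 mL.
Additional alveolar pressure from trapping ≈ V_trapped / C = 169.98 / 56.667 = 3.0 cmH2O.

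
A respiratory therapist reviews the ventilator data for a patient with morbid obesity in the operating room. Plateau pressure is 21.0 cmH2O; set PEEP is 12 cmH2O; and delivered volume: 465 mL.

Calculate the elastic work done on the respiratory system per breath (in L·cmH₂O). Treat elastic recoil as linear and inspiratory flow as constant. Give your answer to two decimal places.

Elastic work ≈ ½ × (Pplat − PEEP) × Vt = 0.5 × (21.0 − 12) × 0.465 L = 0.5 × 9.0 × 0.465 = 2.093 L·cmH2O.

2.09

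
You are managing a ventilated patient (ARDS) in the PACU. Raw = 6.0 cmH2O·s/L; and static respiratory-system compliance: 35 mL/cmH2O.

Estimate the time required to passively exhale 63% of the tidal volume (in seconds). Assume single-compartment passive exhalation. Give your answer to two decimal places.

0.21

τ = R × C = 6.0 × 35 mL/cmH2O = 6.0 × 0.035 L/cmH2O = 0.21 s.
Exhaled fraction f = 1 − e^(−t/τ) → t = −τ·ln(1 − f) = −0.21·ln(0.37) = 0.2088 s.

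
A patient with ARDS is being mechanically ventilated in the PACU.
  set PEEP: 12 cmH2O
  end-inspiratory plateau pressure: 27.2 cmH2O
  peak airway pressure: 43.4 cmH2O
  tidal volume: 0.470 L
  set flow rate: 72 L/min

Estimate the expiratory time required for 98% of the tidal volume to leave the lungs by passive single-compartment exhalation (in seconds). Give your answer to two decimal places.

1.63

Flow: 72 L/min ÷ 60 = 1.2 L/s.
R = (PIP − Pplat)/V̇ = (43.4 − 27.2) / 1.2 = 16.2/1.2 = 13.5 cmH2O·s/L.
C = Vt/(Pplat − PEEP) = 470.0 / (27.2 − 12) = 470.0/15.2 = 30.921 mL/cmH2O.
τ = R × C = 13.5 × 0.03092 L/cmH2O = 0.4174 s.
t = −τ·ln(1 − 0.98) = −0.4174·ln(0.02) = 1.633 s.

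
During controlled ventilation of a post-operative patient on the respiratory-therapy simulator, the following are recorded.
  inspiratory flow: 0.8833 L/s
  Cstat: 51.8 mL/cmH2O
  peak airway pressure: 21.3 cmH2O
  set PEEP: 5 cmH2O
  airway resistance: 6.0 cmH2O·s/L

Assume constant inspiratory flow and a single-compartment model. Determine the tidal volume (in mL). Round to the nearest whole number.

570

Equation of motion (constant flow): PIP = Vt/C + R·V̇ + PEEP.
Vt/C = PIP − R·V̇ − PEEP = 21.3 − 5.3 − 5 = 11.0 cmH2O.
Vt = C × 11.0 = 51.8 × 11.0 = 569.8 mL.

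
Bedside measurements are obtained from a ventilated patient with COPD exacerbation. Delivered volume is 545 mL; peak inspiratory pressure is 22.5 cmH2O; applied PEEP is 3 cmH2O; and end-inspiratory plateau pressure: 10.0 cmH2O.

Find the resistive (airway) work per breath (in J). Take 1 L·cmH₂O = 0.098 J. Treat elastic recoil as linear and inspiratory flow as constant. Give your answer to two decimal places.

With constant inspiratory flow the resistive pressure is constant at PIP − Pplat = 22.5 − 10.0 = 12.5 cmH2O, so resistive work = 12.5 × 0.545 = 6.813 L·cmH2O.
× 0.098 J/(L·cmH2O) → 0.6677 J.

0.67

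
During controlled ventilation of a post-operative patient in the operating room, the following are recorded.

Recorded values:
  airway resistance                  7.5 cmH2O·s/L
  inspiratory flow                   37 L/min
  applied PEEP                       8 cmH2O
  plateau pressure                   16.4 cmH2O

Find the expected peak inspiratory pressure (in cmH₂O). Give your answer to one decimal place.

Flow: 37 L/min ÷ 60 = 0.6167 L/s.
PIP = Pplat + Raw × flow = 16.4 + 7.5 × 0.6167 = 16.4 + 4.625 = 21.025 cmH2O.

21.0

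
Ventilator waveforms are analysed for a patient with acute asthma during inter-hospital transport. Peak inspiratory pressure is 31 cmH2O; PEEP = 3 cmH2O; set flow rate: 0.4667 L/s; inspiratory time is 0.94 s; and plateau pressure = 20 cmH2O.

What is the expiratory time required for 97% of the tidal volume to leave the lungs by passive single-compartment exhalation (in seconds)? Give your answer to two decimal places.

Vt = flow × Ti = 0.4667 L/s × 0.94 s × 1000 mL/L = 438.7 mL.
R = (PIP − Pplat)/V̇ = (31 − 20) / 0.4667 = 11.0/0.4667 = 23.57 cmH2O·s/L.
C = Vt/(Pplat − PEEP) = 438.7 / (20 − 3) = 438.7/17.0 = 25.806 mL/cmH2O.
τ = R × C = 23.57 × 0.02581 L/cmH2O = 0.6083 s.
t = −τ·ln(1 − 0.97) = −0.6083·ln(0.03) = 2.133 s.

2.13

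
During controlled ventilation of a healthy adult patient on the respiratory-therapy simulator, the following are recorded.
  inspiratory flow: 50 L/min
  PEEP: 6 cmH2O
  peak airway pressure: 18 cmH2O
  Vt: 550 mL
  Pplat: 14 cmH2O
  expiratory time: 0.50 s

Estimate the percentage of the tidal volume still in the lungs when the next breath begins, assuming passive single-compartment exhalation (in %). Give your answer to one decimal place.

22.0

Flow: 50 L/min ÷ 60 = 0.8333 L/s.
R = (PIP − Pplat)/V̇ = (18 − 14) / 0.8333 = 4.0/0.8333 = 4.8 cmH2O·s/L.
C = Vt/(Pplat − PEEP) = 550.0 / (14 − 6) = 550.0/8.0 = 68.75 mL/cmH2O.
τ = R × C = 4.8 × 0.06875 L/cmH2O = 0.33 s.
Fraction remaining at end-expiration = e^(−Te/τ) = e^(−0.50/0.33) = 0.2198 → 21.98%.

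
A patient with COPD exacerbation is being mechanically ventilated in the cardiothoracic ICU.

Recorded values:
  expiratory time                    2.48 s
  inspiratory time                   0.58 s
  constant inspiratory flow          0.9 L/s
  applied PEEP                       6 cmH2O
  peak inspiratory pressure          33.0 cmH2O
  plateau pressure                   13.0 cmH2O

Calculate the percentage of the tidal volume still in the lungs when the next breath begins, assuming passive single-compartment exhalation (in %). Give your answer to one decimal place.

Vt = flow × Ti = 0.9 L/s × 0.58 s × 1000 mL/L = 522.0 mL.
R = (PIP − Pplat)/V̇ = (33.0 − 13.0) / 0.9 = 20.0/0.9 = 22.222 cmH2O·s/L.
C = Vt/(Pplat − PEEP) = 522.0 / (13.0 − 6) = 522.0/7.0 = 74.571 mL/cmH2O.
τ = R × C = 22.222 × 0.07457 L/cmH2O = 1.657 s.
Fraction remaining at end-expiration = e^(−Te/τ) = e^(−2.48/1.657) = 0.2239 → 22.39%.

22.4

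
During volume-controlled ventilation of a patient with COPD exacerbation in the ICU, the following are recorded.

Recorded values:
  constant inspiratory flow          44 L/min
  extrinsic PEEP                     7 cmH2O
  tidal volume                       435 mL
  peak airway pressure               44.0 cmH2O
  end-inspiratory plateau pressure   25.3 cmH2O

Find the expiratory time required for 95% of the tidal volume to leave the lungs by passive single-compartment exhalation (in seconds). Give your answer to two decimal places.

1.82

Flow: 44 L/min ÷ 60 = 0.7333 L/s.
R = (PIP − Pplat)/V̇ = (44.0 − 25.3) / 0.7333 = 18.7/0.7333 = 25.501 cmH2O·s/L.
C = Vt/(Pplat − PEEP) = 435.0 / (25.3 − 7) = 435.0/18.3 = 23.77 mL/cmH2O.
τ = R × C = 25.501 × 0.02377 L/cmH2O = 0.6062 s.
t = −τ·ln(1 − 0.95) = −0.6062·ln(0.05) = 1.816 s.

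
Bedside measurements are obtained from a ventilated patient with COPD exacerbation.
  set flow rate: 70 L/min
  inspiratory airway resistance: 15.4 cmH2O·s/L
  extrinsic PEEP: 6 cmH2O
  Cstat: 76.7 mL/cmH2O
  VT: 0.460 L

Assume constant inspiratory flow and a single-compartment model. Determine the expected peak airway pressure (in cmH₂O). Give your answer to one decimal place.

30.0

Flow: 70 L/min ÷ 60 = 1.1667 L/s.
Equation of motion (constant flow): PIP = Vt/C + R·V̇ + PEEP.
PIP = 460/76.7 + 15.4×1.1667 + 6 = 5.997 + 17.967 + 6 = 29.964 cmH2O.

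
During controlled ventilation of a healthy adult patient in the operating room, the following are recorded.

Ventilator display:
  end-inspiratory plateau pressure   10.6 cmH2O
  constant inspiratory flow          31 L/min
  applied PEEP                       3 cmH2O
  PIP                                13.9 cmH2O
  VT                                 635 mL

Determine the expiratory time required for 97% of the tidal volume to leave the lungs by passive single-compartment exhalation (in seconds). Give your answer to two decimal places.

Flow: 31 L/min ÷ 60 = 0.5167 L/s.
R = (PIP − Pplat)/V̇ = (13.9 − 10.6) / 0.5167 = 3.3/0.5167 = 6.387 cmH2O·s/L.
C = Vt/(Pplat − PEEP) = 635.0 / (10.6 − 3) = 635.0/7.6 = 83.553 mL/cmH2O.
τ = R × C = 6.387 × 0.08355 L/cmH2O = 0.5336 s.
t = −τ·ln(1 − 0.97) = −0.5336·ln(0.03) = 1.871 s.

1.87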